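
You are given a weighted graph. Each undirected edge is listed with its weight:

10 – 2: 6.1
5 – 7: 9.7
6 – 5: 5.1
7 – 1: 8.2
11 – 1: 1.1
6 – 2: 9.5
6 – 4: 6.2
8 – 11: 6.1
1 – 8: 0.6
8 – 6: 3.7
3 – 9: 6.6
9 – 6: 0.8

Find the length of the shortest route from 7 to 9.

Running Dijkstra from 7:
7: 0
1: 8.2  (via 7)
8: 8.8  (via 1)
11: 9.3  (via 1)
5: 9.7  (via 7)
6: 12.5  (via 8)
9: 13.3  (via 6)
Shortest route: 7–1–8–6–9 = 13.3.

13.3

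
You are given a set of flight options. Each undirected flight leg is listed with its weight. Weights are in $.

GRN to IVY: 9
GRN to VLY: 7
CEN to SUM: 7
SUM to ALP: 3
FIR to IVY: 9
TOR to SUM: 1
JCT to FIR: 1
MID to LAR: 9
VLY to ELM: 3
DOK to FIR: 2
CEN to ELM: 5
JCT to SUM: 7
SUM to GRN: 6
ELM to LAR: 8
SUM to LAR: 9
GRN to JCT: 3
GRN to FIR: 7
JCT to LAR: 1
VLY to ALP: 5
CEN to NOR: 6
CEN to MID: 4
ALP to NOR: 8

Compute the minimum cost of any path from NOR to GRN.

$17

Shortest distances from NOR:
NOR: 0
CEN: 6  (via NOR)
ALP: 8  (via NOR)
MID: 10  (via CEN)
SUM: 11  (via ALP)
ELM: 11  (via CEN)
TOR: 12  (via SUM)
VLY: 13  (via ALP)
GRN: 17  (via SUM)
Shortest route: NOR → ALP → SUM → GRN = $17.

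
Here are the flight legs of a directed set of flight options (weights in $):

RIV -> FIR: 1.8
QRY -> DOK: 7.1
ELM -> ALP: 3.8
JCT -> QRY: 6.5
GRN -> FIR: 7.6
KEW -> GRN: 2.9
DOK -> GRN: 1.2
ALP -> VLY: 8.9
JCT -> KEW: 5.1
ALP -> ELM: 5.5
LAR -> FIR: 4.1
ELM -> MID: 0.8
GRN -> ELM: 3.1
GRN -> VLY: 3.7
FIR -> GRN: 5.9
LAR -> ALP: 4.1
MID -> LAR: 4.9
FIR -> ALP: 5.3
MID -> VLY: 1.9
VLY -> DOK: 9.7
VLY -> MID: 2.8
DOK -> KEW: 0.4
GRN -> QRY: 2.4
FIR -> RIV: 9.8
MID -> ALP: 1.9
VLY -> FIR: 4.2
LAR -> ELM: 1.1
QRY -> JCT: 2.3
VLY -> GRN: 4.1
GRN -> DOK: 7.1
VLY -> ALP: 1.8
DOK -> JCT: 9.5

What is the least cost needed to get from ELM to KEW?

Candidate routes:
ELM - MID - VLY - DOK - KEW: 0.8+1.9+9.7+0.4 = 12.8
ELM - MID - VLY - GRN - QRY - JCT - KEW: 0.8+1.9+4.1+2.4+2.3+5.1 = 16.6
ELM - MID - VLY - GRN - DOK - KEW: 0.8+1.9+4.1+7.1+0.4 = 14.3
ELM - MID - VLY - GRN - QRY - DOK - KEW: 0.8+1.9+4.1+2.4+7.1+0.4 = 16.7
Cheapest is ELM - MID - VLY - DOK - KEW at $12.8.

$12.8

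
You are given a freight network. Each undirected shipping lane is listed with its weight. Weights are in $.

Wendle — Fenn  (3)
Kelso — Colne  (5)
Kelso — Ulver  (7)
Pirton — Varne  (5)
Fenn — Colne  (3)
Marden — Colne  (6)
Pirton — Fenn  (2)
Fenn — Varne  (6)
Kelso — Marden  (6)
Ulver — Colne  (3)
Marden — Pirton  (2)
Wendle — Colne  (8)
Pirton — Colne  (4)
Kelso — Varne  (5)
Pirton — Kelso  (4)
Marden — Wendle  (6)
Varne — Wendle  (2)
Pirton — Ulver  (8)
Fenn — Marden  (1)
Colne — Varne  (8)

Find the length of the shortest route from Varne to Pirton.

Compare a few routes:
Varne → Wendle → Fenn → Pirton: 2+3+2 = 7
Varne → Pirton: 5 = 5
The minimum is $5 via Varne → Pirton.

$5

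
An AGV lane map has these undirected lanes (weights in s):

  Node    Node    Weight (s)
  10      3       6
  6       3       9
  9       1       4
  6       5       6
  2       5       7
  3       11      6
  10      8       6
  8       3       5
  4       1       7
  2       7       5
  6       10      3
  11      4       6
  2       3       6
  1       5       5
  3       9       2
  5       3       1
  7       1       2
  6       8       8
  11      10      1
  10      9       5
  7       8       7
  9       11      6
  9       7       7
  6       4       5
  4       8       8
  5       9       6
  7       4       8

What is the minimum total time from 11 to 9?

6 s

Enumerating some paths:
11 → 3 → 9: 6+2 = 8
11 → 3 → 5 → 9: 6+1+6 = 13
11 → 9: 6 = 6
11 → 10 → 3 → 9: 1+6+2 = 9
The minimum is 6 s via 11 → 9.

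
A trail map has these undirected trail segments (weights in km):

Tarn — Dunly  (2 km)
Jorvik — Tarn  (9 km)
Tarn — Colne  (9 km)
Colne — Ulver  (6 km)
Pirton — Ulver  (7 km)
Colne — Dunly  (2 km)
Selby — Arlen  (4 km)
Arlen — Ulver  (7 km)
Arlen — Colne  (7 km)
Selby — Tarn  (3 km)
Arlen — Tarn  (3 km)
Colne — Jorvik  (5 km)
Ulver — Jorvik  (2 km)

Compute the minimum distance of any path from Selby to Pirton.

Candidate routes:
Selby–Tarn–Arlen–Ulver–Pirton: 3+3+7+7 = 20
Selby–Arlen–Ulver–Pirton: 4+7+7 = 18
Selby–Tarn–Jorvik–Ulver–Pirton: 3+9+2+7 = 21
Selby–Tarn–Dunly–Colne–Ulver–Pirton: 3+2+2+6+7 = 20
The minimum is 18 km via Selby–Arlen–Ulver–Pirton.

18 km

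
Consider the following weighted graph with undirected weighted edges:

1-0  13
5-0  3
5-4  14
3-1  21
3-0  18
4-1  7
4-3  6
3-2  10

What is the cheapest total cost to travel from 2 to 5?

Running Dijkstra from 2:
2: 0
3: 10  (via 2)
4: 16  (via 3)
1: 23  (via 4)
0: 28  (via 3)
5: 30  (via 4)
Shortest route: 2–3–4–5 = 30.

30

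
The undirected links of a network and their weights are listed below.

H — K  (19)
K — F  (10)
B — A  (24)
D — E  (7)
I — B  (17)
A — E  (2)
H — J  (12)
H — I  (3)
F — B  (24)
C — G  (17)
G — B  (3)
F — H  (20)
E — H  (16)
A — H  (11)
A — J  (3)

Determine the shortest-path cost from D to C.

53

Settle nodes by increasing distance from D:
D: 0
E: 7  (via D)
A: 9  (via E)
J: 12  (via A)
H: 20  (via A)
I: 23  (via H)
B: 33  (via A)
G: 36  (via B)
K: 39  (via H)
F: 40  (via H)
C: 53  (via G)
Shortest route: D–E–A–B–G–C = 53.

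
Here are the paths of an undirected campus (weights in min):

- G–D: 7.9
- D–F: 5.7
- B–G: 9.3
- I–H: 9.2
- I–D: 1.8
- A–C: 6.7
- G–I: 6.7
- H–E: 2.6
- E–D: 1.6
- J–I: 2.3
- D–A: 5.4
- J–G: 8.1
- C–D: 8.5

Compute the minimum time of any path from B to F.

22.9 min

Shortest distances from B:
B: 0
G: 9.3  (via B)
I: 16  (via G)
D: 17.2  (via G)
J: 17.4  (via G)
E: 18.8  (via D)
H: 21.4  (via E)
A: 22.6  (via D)
F: 22.9  (via D)
Shortest route: B → G → D → F = 22.9 min.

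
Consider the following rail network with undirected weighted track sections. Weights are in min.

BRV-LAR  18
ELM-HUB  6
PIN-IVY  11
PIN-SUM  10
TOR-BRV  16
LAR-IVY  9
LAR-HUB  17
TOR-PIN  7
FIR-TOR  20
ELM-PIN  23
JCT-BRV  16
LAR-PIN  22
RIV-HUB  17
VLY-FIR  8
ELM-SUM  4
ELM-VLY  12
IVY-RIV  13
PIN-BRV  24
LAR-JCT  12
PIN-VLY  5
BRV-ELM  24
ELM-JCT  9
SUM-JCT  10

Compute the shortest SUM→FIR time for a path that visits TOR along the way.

37 min

Best SUM to TOR: SUM → PIN → TOR costing 17
Shortest TOR→FIR: TOR → FIR = 20
Total via TOR: 17 + 20 = 37 min.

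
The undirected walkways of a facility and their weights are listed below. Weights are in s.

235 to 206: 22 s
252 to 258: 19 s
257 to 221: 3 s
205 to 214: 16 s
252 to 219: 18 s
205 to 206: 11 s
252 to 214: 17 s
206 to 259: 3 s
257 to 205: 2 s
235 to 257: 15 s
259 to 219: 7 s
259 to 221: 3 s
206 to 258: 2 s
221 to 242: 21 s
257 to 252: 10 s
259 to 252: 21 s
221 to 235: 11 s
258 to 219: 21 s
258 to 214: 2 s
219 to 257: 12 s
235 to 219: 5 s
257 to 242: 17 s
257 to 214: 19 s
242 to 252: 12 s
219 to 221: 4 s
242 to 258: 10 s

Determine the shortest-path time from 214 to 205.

Candidate routes:
214–258–206–205: 2+2+11 = 15
214–205: 16 = 16
Cheapest is 214–258–206–205 at 15 s.

15 s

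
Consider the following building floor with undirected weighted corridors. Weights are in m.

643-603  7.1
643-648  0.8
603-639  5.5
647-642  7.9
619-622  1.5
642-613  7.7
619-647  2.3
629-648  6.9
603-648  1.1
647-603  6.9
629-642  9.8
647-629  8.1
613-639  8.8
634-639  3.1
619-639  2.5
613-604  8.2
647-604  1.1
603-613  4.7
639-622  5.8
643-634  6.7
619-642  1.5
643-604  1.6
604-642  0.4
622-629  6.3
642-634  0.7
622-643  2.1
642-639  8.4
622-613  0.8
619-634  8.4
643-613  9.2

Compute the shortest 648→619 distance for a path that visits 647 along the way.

5.8 m

Shortest 648→647: 648–643–604–647 = 3.5
Shortest 647→619: 647–619 = 2.3
Total via 647: 3.5 + 2.3 = 5.8 m.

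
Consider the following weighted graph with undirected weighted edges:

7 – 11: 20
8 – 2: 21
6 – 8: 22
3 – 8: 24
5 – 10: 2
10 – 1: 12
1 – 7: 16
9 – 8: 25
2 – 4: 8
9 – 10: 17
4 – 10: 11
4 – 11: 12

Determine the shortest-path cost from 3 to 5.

66

Running Dijkstra from 3:
3: 0
8: 24  (via 3)
2: 45  (via 8)
6: 46  (via 8)
9: 49  (via 8)
4: 53  (via 2)
10: 64  (via 4)
11: 65  (via 4)
5: 66  (via 10)
Shortest route: 3–8–2–4–10–5 = 66.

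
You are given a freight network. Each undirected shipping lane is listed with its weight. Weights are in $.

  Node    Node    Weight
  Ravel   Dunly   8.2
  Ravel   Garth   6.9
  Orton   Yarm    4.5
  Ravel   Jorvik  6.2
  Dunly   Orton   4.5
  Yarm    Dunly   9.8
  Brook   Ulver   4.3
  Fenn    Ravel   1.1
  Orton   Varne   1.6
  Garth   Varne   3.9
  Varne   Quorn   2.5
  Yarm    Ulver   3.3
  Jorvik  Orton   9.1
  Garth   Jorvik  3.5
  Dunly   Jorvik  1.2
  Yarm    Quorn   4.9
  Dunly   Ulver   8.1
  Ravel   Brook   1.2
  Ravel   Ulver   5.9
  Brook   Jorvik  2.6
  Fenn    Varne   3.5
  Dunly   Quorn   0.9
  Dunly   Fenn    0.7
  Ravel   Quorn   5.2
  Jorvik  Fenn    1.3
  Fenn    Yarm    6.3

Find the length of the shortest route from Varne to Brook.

$5.8

Shortest distances from Varne:
Varne: 0
Orton: 1.6  (via Varne)
Quorn: 2.5  (via Varne)
Dunly: 3.4  (via Quorn)
Fenn: 3.5  (via Varne)
Garth: 3.9  (via Varne)
Jorvik: 4.6  (via Dunly)
Ravel: 4.6  (via Fenn)
Brook: 5.8  (via Ravel)
Shortest route: Varne → Fenn → Ravel → Brook = $5.8.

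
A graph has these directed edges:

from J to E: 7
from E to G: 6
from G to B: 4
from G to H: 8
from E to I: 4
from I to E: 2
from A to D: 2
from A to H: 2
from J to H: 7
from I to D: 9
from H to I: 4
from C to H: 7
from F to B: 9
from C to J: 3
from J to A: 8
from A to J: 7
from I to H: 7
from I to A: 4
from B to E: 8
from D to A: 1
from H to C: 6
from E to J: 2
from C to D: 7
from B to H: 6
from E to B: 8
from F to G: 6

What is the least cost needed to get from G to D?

Compare a few routes:
G → B → H → I → A → D: 4+6+4+4+2 = 20
G → H → I → A → D: 8+4+4+2 = 18
Cheapest is G → H → I → A → D at 18.

18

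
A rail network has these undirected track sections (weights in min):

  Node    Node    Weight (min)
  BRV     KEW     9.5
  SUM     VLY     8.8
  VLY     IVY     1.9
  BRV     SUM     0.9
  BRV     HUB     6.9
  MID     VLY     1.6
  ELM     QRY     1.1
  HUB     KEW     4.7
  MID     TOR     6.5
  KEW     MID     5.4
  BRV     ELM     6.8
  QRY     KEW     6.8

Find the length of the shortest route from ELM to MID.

Settle nodes by increasing distance from ELM:
ELM: 0
QRY: 1.1  (via ELM)
BRV: 6.8  (via ELM)
SUM: 7.7  (via BRV)
KEW: 7.9  (via QRY)
HUB: 12.6  (via KEW)
MID: 13.3  (via KEW)
Shortest route: ELM–QRY–KEW–MID = 13.3 min.

13.3 min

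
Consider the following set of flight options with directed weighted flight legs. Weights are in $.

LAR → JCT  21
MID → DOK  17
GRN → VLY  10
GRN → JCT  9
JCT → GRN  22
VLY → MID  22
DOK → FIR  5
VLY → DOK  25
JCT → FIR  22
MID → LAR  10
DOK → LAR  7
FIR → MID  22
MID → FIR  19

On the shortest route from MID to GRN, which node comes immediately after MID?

LAR

Enumerating some paths:
MID - LAR - JCT - GRN: 10+21+22 = 53
MID - DOK - LAR - JCT - GRN: 17+7+21+22 = 67
The minimum is $53 via MID - LAR - JCT - GRN.
So from MID the first move is to LAR.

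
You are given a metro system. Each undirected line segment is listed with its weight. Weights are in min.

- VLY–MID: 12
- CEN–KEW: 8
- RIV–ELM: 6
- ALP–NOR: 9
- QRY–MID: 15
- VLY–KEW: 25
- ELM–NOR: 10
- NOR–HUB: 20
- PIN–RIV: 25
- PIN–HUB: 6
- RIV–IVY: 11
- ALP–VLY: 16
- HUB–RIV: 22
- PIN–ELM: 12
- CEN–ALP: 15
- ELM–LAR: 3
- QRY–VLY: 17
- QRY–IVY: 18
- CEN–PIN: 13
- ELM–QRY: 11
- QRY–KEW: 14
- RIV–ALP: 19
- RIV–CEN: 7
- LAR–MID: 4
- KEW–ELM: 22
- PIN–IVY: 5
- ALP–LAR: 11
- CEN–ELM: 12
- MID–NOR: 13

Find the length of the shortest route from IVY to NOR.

Candidate routes:
IVY - PIN - ELM - NOR: 5+12+10 = 27
IVY - PIN - ELM - LAR - MID - NOR: 5+12+3+4+13 = 37
IVY - PIN - HUB - NOR: 5+6+20 = 31
The minimum is 27 min via IVY - PIN - ELM - NOR.

27 min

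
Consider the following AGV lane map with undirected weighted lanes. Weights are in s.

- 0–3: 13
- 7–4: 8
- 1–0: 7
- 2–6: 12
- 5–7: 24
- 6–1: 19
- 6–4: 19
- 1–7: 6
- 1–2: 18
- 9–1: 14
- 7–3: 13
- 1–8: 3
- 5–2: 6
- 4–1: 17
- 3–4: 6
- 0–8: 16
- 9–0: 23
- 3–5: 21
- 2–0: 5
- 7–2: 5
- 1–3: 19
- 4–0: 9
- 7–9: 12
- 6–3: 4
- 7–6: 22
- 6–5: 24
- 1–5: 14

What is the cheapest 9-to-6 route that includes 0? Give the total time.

38 s

Shortest 9→0: 9 → 1 → 0 = 21
Shortest 0→6: 0 → 2 → 6 = 17
Total via 0: 21 + 17 = 38 s.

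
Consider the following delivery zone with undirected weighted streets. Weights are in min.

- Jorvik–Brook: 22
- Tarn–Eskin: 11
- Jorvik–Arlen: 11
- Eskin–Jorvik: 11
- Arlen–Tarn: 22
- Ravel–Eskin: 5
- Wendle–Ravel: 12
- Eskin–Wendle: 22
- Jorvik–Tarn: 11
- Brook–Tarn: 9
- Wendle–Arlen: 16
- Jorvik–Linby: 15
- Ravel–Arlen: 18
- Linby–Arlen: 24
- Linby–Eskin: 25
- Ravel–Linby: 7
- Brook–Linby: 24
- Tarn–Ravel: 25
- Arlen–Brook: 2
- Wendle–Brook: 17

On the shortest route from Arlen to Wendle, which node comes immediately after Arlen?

Wendle

Candidate routes:
Arlen → Brook → Wendle: 2+17 = 19
Arlen → Ravel → Wendle: 18+12 = 30
Arlen → Wendle: 16 = 16
Arlen → Jorvik → Eskin → Ravel → Wendle: 11+11+5+12 = 39
Cheapest is Arlen → Wendle at 16 min.
So from Arlen the first move is to Wendle.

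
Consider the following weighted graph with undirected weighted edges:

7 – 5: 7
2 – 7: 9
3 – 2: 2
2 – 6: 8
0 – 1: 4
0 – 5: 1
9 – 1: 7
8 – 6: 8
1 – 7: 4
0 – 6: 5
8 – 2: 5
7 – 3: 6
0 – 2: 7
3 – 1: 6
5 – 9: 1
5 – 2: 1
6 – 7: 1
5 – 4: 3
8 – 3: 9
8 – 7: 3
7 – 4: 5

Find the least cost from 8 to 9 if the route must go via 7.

11

Shortest 8→7: 8 → 7 = 3
Best 7 to 9: 7 → 5 → 9 costing 8
Total via 7: 3 + 8 = 11.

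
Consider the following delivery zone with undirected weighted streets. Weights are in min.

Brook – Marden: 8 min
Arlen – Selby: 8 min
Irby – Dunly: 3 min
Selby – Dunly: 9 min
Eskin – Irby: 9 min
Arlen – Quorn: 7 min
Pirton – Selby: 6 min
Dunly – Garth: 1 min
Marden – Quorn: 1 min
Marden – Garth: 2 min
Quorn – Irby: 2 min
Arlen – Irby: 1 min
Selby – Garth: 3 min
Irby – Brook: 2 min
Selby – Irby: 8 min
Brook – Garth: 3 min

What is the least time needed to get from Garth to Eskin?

Compare a few routes:
Garth–Dunly–Irby–Eskin: 1+3+9 = 13
Garth–Marden–Quorn–Irby–Eskin: 2+1+2+9 = 14
Garth–Brook–Irby–Eskin: 3+2+9 = 14
Garth–Marden–Quorn–Arlen–Irby–Eskin: 2+1+7+1+9 = 20
Cheapest is Garth–Dunly–Irby–Eskin at 13 min.

13 min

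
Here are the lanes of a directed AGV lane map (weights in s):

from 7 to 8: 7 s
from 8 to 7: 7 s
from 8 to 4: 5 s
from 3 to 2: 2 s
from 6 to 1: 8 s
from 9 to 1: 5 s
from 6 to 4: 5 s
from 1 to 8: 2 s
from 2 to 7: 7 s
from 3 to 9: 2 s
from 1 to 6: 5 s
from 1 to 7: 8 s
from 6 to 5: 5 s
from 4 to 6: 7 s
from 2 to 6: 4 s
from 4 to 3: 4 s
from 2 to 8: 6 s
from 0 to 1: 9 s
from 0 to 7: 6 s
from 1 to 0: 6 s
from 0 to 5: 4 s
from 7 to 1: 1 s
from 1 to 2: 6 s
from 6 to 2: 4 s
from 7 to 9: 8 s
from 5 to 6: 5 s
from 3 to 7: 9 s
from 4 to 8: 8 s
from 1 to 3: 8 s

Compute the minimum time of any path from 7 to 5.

11 s

Running Dijkstra from 7:
7: 0
1: 1  (via 7)
8: 3  (via 1)
6: 6  (via 1)
0: 7  (via 1)
2: 7  (via 1)
4: 8  (via 8)
9: 8  (via 7)
3: 9  (via 1)
5: 11  (via 6)
Shortest route: 7 → 1 → 6 → 5 = 11 s.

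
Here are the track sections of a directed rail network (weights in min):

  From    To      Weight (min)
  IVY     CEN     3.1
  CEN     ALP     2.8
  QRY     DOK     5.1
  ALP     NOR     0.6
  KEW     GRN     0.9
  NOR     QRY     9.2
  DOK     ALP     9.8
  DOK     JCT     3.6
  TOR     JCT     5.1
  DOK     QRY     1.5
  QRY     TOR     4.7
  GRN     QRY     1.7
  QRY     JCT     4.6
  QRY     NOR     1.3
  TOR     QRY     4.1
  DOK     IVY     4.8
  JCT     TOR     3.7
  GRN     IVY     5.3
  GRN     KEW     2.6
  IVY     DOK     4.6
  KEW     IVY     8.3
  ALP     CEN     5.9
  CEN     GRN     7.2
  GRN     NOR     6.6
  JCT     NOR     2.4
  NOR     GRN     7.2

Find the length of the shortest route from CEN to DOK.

14 min

Settle nodes by increasing distance from CEN:
CEN: 0
ALP: 2.8  (via CEN)
NOR: 3.4  (via ALP)
GRN: 7.2  (via CEN)
QRY: 8.9  (via GRN)
KEW: 9.8  (via GRN)
IVY: 12.5  (via GRN)
JCT: 13.5  (via QRY)
TOR: 13.6  (via QRY)
DOK: 14  (via QRY)
Shortest route: CEN → GRN → QRY → DOK = 14 min.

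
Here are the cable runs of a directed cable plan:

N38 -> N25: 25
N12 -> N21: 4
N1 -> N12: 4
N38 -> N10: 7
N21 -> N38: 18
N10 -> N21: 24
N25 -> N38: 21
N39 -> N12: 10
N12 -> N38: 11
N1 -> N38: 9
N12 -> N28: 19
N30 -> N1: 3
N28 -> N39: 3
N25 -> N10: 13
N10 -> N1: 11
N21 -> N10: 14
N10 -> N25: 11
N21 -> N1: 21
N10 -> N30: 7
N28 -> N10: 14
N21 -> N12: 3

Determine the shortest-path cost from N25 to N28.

46

Running Dijkstra from N25:
N25: 0
N10: 13  (via N25)
N30: 20  (via N10)
N38: 21  (via N25)
N1: 23  (via N30)
N12: 27  (via N1)
N21: 31  (via N12)
N28: 46  (via N12)
Shortest route: N25 → N10 → N30 → N1 → N12 → N28 = 46.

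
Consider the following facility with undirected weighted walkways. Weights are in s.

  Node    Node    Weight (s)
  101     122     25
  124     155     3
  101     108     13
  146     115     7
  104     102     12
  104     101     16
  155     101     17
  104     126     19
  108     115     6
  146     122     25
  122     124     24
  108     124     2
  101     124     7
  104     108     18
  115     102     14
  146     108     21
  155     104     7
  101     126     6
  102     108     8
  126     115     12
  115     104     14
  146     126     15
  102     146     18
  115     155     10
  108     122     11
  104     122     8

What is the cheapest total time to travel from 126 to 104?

Shortest distances from 126:
126: 0
101: 6  (via 126)
115: 12  (via 126)
124: 13  (via 101)
146: 15  (via 126)
108: 15  (via 124)
155: 16  (via 124)
104: 19  (via 126)
Shortest route: 126 → 104 = 19 s.

19 s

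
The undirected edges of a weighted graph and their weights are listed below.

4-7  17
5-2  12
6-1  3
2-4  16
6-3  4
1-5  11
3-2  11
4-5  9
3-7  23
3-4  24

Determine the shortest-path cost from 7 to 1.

Candidate routes:
7 - 3 - 6 - 1: 23+4+3 = 30
7 - 4 - 5 - 1: 17+9+11 = 37
Cheapest is 7 - 3 - 6 - 1 at 30.

30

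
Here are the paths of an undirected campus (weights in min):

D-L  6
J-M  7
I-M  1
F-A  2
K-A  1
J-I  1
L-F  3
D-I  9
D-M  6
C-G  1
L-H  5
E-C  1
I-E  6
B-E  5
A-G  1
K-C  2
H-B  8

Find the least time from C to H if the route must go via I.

25 min

Shortest C→I: C–E–I = 7
Shortest I→H: I–M–D–L–H = 18
Total via I: 7 + 18 = 25 min.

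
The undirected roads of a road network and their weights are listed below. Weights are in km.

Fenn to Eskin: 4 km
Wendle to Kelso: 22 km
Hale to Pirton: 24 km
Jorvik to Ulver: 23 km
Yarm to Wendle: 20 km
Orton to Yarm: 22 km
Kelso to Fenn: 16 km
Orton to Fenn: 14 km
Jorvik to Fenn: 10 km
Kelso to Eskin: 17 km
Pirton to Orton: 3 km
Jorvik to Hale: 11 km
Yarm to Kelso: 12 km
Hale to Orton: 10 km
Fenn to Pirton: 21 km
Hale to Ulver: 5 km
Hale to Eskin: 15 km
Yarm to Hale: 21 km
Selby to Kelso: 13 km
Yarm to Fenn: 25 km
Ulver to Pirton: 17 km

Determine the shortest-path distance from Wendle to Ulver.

Enumerating some paths:
Wendle - Kelso - Eskin - Hale - Ulver: 22+17+15+5 = 59
Wendle - Yarm - Orton - Hale - Ulver: 20+22+10+5 = 57
Wendle - Yarm - Hale - Ulver: 20+21+5 = 46
Cheapest is Wendle - Yarm - Hale - Ulver at 46 km.

46 km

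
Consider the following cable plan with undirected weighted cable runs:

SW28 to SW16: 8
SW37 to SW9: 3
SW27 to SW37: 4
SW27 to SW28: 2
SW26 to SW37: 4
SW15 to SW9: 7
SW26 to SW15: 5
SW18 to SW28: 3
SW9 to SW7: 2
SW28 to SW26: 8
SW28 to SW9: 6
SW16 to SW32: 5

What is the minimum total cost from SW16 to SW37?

Compare a few routes:
SW16–SW28–SW9–SW37: 8+6+3 = 17
SW16–SW28–SW27–SW37: 8+2+4 = 14
The minimum is 14 via SW16–SW28–SW27–SW37.

14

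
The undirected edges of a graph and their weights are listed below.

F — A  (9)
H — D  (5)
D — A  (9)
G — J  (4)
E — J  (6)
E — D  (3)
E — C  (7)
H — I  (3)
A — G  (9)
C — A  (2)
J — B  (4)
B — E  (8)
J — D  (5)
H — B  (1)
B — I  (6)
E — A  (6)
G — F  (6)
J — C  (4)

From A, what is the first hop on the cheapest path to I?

C

Compare a few routes:
A → C → J → B → I: 2+4+4+6 = 16
A → C → J → B → H → I: 2+4+4+1+3 = 14
Cheapest is A → C → J → B → H → I at 14.
So from A the first move is to C.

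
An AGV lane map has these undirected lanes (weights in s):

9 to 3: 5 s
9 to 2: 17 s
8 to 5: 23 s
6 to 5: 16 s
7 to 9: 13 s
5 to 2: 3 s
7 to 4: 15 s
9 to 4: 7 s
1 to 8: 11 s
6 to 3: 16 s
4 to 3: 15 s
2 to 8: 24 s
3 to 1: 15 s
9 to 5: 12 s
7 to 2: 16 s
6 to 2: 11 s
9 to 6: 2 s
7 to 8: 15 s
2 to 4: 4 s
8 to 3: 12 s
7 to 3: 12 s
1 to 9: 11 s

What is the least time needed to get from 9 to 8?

17 s

Running Dijkstra from 9:
9: 0
6: 2  (via 9)
3: 5  (via 9)
4: 7  (via 9)
1: 11  (via 9)
2: 11  (via 4)
5: 12  (via 9)
7: 13  (via 9)
8: 17  (via 3)
Shortest route: 9–3–8 = 17 s.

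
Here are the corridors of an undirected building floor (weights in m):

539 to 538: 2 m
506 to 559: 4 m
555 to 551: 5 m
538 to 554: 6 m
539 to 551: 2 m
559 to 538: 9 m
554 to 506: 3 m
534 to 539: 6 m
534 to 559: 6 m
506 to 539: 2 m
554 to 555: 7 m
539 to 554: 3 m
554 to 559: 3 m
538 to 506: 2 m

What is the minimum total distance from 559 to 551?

Shortest distances from 559:
559: 0
554: 3  (via 559)
506: 4  (via 559)
538: 6  (via 506)
539: 6  (via 554)
534: 6  (via 559)
551: 8  (via 539)
Shortest route: 559 → 554 → 539 → 551 = 8 m.

8 m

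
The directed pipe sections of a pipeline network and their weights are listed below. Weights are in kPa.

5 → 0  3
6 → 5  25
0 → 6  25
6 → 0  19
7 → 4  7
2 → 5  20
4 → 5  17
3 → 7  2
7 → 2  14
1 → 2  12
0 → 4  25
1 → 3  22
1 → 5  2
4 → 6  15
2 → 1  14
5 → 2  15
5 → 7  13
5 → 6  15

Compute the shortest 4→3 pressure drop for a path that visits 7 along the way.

Shortest 4→7: 4 → 5 → 7 = 30
Shortest 7→3: 7 → 2 → 1 → 3 = 50
Total via 7: 30 + 50 = 80 kPa.

80 kPa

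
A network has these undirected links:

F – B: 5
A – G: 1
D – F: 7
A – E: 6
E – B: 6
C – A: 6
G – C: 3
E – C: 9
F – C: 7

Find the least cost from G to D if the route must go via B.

25

Best G to B: G–A–E–B costing 13
Shortest B→D: B–F–D = 12
Total via B: 13 + 12 = 25.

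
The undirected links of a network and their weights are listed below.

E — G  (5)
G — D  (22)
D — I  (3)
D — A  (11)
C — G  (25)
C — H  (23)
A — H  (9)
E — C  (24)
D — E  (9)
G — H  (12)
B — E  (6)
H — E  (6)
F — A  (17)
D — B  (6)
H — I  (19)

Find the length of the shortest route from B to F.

Candidate routes:
B → E → H → A → F: 6+6+9+17 = 38
B → D → A → F: 6+11+17 = 34
Cheapest is B → D → A → F at 34.

34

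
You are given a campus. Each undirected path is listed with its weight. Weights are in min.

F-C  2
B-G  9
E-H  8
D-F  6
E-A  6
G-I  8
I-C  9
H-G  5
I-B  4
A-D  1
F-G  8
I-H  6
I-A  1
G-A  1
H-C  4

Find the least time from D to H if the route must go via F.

Best D to F: D–F costing 6
Best F to H: F–C–H costing 6
Total via F: 6 + 6 = 12 min.

12 min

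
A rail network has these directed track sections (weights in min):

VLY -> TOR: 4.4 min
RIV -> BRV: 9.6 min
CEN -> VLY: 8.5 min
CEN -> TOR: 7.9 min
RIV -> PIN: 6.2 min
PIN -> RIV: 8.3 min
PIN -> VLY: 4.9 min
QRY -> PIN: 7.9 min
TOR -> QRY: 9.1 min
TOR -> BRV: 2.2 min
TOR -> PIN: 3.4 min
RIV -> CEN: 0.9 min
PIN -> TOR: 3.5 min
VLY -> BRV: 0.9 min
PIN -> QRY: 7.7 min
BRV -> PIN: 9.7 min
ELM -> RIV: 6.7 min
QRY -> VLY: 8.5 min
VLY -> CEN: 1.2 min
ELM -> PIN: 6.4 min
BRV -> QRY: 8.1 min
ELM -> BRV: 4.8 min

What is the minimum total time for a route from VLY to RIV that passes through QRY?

25.2 min

Best VLY to QRY: VLY → BRV → QRY costing 9
Best QRY to RIV: QRY → PIN → RIV costing 16.2
Total via QRY: 9 + 16.2 = 25.2 min.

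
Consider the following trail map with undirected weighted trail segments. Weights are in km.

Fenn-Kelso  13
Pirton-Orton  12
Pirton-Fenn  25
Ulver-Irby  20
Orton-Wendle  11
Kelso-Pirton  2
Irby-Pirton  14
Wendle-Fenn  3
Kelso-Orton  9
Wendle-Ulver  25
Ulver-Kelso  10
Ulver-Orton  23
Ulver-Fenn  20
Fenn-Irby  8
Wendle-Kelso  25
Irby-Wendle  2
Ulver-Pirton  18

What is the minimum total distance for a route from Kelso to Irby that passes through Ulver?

Best Kelso to Ulver: Kelso–Ulver costing 10
Shortest Ulver→Irby: Ulver–Irby = 20
Total via Ulver: 10 + 20 = 30 km.

30 km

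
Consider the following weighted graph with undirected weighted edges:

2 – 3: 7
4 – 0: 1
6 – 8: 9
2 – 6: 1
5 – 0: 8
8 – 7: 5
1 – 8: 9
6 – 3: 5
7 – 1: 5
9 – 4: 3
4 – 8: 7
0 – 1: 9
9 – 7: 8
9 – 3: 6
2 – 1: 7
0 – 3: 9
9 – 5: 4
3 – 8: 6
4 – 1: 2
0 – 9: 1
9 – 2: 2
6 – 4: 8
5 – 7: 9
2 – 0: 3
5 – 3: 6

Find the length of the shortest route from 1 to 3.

10

Candidate routes:
1 - 4 - 0 - 9 - 3: 2+1+1+6 = 10
1 - 4 - 9 - 3: 2+3+6 = 11
Cheapest is 1 - 4 - 0 - 9 - 3 at 10.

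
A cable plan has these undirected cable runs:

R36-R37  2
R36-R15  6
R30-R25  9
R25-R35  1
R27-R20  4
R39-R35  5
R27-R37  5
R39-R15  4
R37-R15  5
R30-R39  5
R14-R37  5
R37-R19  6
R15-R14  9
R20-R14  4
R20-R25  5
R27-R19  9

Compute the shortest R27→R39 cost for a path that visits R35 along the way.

Best R27 to R35: R27 → R20 → R25 → R35 costing 10
Shortest R35→R39: R35 → R39 = 5
Total via R35: 10 + 5 = 15.

15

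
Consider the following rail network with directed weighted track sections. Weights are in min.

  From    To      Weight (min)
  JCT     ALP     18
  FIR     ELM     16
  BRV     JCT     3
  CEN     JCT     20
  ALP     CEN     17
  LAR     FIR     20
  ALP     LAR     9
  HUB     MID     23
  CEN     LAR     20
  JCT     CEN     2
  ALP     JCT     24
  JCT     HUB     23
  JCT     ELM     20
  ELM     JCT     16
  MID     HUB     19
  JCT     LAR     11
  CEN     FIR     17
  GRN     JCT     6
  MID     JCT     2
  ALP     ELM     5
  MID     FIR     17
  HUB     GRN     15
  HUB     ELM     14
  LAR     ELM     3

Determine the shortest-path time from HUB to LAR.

Compare a few routes:
HUB - MID - JCT - LAR: 23+2+11 = 36
HUB - GRN - JCT - LAR: 15+6+11 = 32
Cheapest is HUB - GRN - JCT - LAR at 32 min.

32 min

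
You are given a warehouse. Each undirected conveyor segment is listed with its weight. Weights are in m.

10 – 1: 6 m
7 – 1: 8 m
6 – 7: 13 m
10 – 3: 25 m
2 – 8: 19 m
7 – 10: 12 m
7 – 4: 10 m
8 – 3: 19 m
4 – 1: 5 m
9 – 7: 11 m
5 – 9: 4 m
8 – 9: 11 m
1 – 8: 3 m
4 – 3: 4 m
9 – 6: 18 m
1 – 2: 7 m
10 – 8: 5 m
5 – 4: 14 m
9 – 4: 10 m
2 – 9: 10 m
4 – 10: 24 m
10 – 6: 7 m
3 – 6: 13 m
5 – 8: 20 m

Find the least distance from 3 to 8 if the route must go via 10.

Best 3 to 10: 3–4–1–10 costing 15
Shortest 10→8: 10–8 = 5
Total via 10: 15 + 5 = 20 m.

20 m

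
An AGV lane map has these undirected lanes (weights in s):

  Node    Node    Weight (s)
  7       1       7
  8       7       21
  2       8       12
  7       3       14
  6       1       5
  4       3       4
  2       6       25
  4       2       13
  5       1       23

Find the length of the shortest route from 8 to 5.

51 s

Compare a few routes:
8 - 7 - 1 - 5: 21+7+23 = 51
8 - 2 - 6 - 1 - 5: 12+25+5+23 = 65
The minimum is 51 s via 8 - 7 - 1 - 5.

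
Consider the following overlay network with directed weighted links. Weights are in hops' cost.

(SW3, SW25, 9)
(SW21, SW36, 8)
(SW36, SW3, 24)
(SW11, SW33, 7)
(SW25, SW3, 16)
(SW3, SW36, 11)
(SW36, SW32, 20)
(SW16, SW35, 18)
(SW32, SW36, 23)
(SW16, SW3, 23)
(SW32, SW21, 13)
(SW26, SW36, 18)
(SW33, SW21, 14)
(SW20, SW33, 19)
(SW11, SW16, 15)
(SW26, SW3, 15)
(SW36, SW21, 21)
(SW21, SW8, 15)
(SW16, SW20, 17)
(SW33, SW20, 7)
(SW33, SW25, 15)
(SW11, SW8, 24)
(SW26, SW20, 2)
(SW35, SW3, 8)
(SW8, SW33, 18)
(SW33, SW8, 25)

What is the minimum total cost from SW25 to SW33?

Compare a few routes:
SW25 → SW3 → SW36 → SW21 → SW8 → SW33: 16+11+21+15+18 = 81
SW25 → SW3 → SW36 → SW32 → SW21 → SW8 → SW33: 16+11+20+13+15+18 = 93
The minimum is 81 hops' cost via SW25 → SW3 → SW36 → SW21 → SW8 → SW33.

81 hops' cost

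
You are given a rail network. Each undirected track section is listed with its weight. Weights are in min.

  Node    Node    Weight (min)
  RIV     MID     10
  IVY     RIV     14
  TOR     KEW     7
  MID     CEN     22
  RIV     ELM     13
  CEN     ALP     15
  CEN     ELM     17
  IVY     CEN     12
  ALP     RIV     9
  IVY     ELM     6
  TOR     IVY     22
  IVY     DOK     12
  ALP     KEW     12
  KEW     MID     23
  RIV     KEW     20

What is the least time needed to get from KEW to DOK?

41 min

Settle nodes by increasing distance from KEW:
KEW: 0
TOR: 7  (via KEW)
ALP: 12  (via KEW)
RIV: 20  (via KEW)
MID: 23  (via KEW)
CEN: 27  (via ALP)
IVY: 29  (via TOR)
ELM: 33  (via RIV)
DOK: 41  (via IVY)
Shortest route: KEW–TOR–IVY–DOK = 41 min.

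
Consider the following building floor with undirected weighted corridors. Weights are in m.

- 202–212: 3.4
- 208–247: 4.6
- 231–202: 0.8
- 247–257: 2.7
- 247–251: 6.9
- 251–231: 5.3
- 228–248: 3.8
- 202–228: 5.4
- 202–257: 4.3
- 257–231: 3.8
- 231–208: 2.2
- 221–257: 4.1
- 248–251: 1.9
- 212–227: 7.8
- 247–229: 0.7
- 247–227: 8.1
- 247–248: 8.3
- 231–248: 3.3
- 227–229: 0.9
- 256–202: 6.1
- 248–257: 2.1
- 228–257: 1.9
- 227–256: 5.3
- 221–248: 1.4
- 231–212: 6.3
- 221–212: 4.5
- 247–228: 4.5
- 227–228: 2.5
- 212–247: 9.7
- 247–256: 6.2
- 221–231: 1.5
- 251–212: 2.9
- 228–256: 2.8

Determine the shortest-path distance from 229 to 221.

Settle nodes by increasing distance from 229:
229: 0
247: 0.7  (via 229)
227: 0.9  (via 229)
228: 3.4  (via 227)
257: 3.4  (via 247)
208: 5.3  (via 247)
248: 5.5  (via 257)
256: 6.2  (via 227)
221: 6.9  (via 248)
Shortest route: 229–247–257–248–221 = 6.9 m.

6.9 m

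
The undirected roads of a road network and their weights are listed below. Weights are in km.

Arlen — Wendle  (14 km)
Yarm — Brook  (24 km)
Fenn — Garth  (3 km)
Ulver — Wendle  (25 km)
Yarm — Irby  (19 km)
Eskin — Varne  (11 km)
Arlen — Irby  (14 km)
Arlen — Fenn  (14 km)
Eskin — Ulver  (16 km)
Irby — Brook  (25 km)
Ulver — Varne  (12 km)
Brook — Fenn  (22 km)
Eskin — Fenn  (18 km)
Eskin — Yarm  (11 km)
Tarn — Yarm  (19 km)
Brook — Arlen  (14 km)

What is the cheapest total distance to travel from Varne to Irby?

Compare a few routes:
Varne → Eskin → Yarm → Irby: 11+11+19 = 41
Varne → Eskin → Fenn → Arlen → Irby: 11+18+14+14 = 57
Cheapest is Varne → Eskin → Yarm → Irby at 41 km.

41 km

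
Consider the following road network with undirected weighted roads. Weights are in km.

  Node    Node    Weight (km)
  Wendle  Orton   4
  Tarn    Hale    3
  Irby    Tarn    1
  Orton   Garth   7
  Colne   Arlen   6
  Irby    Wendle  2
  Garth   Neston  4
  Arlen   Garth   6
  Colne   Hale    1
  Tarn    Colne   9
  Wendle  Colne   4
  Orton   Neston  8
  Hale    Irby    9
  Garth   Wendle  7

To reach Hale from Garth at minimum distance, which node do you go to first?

Compare a few routes:
Garth - Arlen - Colne - Hale: 6+6+1 = 13
Garth - Wendle - Colne - Hale: 7+4+1 = 12
Garth - Orton - Wendle - Colne - Hale: 7+4+4+1 = 16
Garth - Wendle - Irby - Tarn - Hale: 7+2+1+3 = 13
Cheapest is Garth - Wendle - Colne - Hale at 12 km.
So from Garth the first move is to Wendle.

Wendle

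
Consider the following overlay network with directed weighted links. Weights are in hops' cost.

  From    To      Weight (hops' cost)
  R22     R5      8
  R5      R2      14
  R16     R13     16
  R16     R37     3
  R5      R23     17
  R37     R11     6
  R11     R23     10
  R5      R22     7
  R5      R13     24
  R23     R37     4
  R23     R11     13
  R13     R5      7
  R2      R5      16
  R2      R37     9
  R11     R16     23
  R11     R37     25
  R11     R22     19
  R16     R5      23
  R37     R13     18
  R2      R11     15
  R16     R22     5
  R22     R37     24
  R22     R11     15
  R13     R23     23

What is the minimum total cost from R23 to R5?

Candidate routes:
R23–R37–R11–R16–R22–R5: 4+6+23+5+8 = 46
R23–R11–R22–R5: 13+19+8 = 40
R23–R37–R13–R5: 4+18+7 = 29
R23–R37–R11–R22–R5: 4+6+19+8 = 37
The minimum is 29 hops' cost via R23–R37–R13–R5.

29 hops' cost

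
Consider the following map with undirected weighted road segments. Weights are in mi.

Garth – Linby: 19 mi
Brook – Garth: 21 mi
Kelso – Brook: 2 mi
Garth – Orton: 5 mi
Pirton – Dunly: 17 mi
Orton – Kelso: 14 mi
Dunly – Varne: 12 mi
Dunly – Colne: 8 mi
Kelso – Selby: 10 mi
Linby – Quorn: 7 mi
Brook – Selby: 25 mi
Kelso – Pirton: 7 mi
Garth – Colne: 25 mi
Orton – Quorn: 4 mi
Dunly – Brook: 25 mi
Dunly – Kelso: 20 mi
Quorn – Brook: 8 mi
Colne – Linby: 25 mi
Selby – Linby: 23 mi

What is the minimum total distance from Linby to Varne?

45 mi

Candidate routes:
Linby - Colne - Dunly - Varne: 25+8+12 = 45
Linby - Quorn - Brook - Kelso - Dunly - Varne: 7+8+2+20+12 = 49
The minimum is 45 mi via Linby - Colne - Dunly - Varne.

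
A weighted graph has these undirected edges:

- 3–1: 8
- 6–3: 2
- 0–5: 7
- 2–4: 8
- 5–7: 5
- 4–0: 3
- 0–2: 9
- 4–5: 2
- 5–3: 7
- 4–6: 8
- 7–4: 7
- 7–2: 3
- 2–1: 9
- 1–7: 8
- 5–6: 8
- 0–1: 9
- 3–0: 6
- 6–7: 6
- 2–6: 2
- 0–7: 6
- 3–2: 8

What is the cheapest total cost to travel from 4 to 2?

Compare a few routes:
4–2: 8 = 8
4–7–2: 7+3 = 10
4–6–2: 8+2 = 10
4–5–7–2: 2+5+3 = 10
The minimum is 8 via 4–2.

8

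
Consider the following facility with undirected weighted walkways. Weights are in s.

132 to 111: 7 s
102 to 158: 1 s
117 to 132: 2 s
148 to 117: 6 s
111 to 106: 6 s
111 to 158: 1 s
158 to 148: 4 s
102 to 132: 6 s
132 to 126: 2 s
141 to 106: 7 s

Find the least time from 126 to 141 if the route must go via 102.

23 s

Shortest 126→102: 126–132–102 = 8
Shortest 102→141: 102–158–111–106–141 = 15
Total via 102: 8 + 15 = 23 s.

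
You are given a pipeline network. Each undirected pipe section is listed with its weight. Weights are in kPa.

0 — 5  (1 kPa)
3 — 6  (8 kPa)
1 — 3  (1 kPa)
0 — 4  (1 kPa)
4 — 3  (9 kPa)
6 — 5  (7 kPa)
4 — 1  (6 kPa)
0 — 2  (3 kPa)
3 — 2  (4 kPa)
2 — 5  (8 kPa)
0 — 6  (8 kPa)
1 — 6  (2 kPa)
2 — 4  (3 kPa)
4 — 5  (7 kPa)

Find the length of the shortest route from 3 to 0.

7 kPa

Enumerating some paths:
3–2–4–0: 4+3+1 = 8
3–2–0: 4+3 = 7
Cheapest is 3–2–0 at 7 kPa.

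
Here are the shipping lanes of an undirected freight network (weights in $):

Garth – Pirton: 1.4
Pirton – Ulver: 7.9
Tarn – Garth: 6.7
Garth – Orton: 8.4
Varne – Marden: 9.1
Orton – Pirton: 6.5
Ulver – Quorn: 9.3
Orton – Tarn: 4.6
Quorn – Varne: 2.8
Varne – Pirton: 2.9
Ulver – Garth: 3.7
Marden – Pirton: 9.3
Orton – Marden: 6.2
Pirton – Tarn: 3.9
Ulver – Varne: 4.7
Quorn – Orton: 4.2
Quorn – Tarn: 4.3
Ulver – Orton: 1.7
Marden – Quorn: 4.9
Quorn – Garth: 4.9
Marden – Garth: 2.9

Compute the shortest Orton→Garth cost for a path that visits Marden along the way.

$9.1

Shortest Orton→Marden: Orton–Marden = 6.2
Best Marden to Garth: Marden–Garth costing 2.9
Total via Marden: 6.2 + 2.9 = $9.1.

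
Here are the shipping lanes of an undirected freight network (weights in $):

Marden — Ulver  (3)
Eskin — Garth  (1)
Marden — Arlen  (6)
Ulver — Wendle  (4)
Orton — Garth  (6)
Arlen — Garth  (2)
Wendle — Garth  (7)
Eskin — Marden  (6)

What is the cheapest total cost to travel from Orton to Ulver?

$16

Enumerating some paths:
Orton → Garth → Arlen → Marden → Ulver: 6+2+6+3 = 17
Orton → Garth → Eskin → Marden → Ulver: 6+1+6+3 = 16
Cheapest is Orton → Garth → Eskin → Marden → Ulver at $16.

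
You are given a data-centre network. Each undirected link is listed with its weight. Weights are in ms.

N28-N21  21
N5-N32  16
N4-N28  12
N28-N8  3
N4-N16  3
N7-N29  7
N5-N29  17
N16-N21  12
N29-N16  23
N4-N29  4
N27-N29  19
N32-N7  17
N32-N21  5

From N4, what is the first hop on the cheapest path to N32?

N16

Candidate routes:
N4–N29–N7–N32: 4+7+17 = 28
N4–N16–N21–N32: 3+12+5 = 20
Cheapest is N4–N16–N21–N32 at 20 ms.
So from N4 the first move is to N16.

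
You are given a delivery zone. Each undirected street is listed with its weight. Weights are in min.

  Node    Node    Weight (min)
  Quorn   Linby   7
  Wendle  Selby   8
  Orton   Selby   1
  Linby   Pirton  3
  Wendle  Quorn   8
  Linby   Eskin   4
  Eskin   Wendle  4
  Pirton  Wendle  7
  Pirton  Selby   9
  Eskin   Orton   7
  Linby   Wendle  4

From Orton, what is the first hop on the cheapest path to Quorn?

Enumerating some paths:
Orton → Selby → Wendle → Quorn: 1+8+8 = 17
Orton → Eskin → Linby → Quorn: 7+4+7 = 18
Orton → Selby → Pirton → Linby → Quorn: 1+9+3+7 = 20
Orton → Eskin → Wendle → Quorn: 7+4+8 = 19
Cheapest is Orton → Selby → Wendle → Quorn at 17 min.
So from Orton the first move is to Selby.

Selby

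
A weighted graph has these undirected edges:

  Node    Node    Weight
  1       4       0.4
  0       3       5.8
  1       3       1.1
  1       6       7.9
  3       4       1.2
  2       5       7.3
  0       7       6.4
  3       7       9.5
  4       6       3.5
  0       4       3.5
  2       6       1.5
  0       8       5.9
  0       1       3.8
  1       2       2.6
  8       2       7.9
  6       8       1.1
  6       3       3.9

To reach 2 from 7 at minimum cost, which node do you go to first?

0

Enumerating some paths:
7 → 0 → 1 → 2: 6.4+3.8+2.6 = 12.8
7 → 3 → 1 → 2: 9.5+1.1+2.6 = 13.2
7 → 0 → 4 → 1 → 2: 6.4+3.5+0.4+2.6 = 12.9
7 → 3 → 4 → 1 → 2: 9.5+1.2+0.4+2.6 = 13.7
Cheapest is 7 → 0 → 1 → 2 at 12.8.
So from 7 the first move is to 0.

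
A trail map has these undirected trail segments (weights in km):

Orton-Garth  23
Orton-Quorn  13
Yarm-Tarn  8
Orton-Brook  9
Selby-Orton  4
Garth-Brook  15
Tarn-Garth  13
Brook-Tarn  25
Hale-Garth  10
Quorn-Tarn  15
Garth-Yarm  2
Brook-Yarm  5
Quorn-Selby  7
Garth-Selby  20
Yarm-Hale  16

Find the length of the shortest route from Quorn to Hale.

Compare a few routes:
Quorn → Tarn → Garth → Hale: 15+13+10 = 38
Quorn → Selby → Orton → Brook → Yarm → Garth → Hale: 7+4+9+5+2+10 = 37
Quorn → Selby → Garth → Hale: 7+20+10 = 37
Quorn → Tarn → Yarm → Garth → Hale: 15+8+2+10 = 35
The minimum is 35 km via Quorn → Tarn → Yarm → Garth → Hale.

35 km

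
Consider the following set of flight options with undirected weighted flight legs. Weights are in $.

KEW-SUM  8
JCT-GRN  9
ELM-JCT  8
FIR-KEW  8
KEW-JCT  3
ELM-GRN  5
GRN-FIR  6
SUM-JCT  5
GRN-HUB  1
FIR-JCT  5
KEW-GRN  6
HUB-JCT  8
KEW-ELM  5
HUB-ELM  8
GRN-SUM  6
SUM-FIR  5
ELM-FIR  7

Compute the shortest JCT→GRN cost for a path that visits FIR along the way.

Shortest JCT→FIR: JCT → FIR = 5
Best FIR to GRN: FIR → GRN costing 6
Total via FIR: 5 + 6 = $11.

$11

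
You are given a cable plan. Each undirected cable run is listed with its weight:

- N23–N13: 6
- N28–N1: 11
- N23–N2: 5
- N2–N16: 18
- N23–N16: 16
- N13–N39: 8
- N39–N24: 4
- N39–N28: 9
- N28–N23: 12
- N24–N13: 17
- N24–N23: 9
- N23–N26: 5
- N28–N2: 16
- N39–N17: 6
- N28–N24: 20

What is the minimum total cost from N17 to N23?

19

Compare a few routes:
N17 - N39 - N24 - N23: 6+4+9 = 19
N17 - N39 - N28 - N23: 6+9+12 = 27
N17 - N39 - N13 - N23: 6+8+6 = 20
N17 - N39 - N24 - N13 - N23: 6+4+17+6 = 33
The minimum is 19 via N17 - N39 - N24 - N23.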